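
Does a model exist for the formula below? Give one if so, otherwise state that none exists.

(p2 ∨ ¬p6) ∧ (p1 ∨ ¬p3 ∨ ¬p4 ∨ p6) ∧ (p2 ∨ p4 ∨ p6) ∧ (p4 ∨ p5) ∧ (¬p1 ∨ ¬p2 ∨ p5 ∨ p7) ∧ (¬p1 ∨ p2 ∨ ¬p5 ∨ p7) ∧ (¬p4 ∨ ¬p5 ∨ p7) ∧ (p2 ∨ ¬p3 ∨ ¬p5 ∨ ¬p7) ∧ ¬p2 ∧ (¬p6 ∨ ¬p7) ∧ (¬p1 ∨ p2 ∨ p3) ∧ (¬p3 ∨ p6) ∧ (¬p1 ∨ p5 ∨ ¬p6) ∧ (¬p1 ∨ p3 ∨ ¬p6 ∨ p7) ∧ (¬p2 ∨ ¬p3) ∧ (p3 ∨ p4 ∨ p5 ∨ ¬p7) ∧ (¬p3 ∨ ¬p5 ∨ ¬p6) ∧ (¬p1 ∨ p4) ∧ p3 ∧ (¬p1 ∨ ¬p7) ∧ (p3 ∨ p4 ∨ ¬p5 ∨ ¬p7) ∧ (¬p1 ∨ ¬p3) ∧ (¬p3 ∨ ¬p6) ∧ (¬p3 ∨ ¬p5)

Case p3 = True:
  (¬p2) forces p2 = False.
  (p2 ∨ ¬p6) forces p6 = False.
  Clause (¬p3 ∨ p6) is falsified — contradiction.
Case p3 = False:
  Clause (p3) is falsified — contradiction.
Both cases fail, so the formula is unsatisfiable.

UNSATISFIABLE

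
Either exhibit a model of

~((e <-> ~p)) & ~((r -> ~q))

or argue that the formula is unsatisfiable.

p = False; r = True; q = True; e = False

  ~((e <-> ~p)) = True
    e <-> ~p = False
      ~p = True
  ~((r -> ~q)) = True
    r -> ~q = False
      ~q = False
Both conjuncts True, so the formula holds.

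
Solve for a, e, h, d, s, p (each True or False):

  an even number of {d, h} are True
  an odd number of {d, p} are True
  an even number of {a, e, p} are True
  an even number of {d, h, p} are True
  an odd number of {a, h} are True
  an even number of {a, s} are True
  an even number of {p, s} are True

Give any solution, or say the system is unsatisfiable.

a = False, e = False, h = True, d = True, s = False, p = False

{d, h}: 2 true → even ✓
{d, p}: 1 true → odd ✓
{a, e, p}: 0 true → even ✓
{d, h, p}: 2 true → even ✓
{a, h}: 1 true → odd ✓
{a, s}: 0 true → even ✓
{p, s}: 0 true → even ✓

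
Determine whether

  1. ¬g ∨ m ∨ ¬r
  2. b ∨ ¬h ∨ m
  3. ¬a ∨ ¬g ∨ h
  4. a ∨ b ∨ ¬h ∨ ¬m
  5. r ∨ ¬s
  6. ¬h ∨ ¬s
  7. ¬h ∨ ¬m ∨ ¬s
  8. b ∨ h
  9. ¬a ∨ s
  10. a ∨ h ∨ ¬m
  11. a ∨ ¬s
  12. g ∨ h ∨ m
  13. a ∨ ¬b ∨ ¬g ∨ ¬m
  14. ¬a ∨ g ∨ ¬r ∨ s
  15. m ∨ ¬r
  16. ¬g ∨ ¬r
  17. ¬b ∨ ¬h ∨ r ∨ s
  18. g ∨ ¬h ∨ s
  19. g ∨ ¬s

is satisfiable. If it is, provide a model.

a = False; m = False; h = False; r = False; g = True; b = True; s = False

Try a = True:
  (¬a ∨ s) forces s = True.
  (r ∨ ¬s) forces r = True.
  (¬h ∨ ¬s) forces h = False.
  (¬a ∨ ¬g ∨ h) forces g = False.
  clause (g ∨ ¬s) is falsified — backtrack.
So a = False.
  then (a ∨ ¬s) forces s = False.
Set m = False.
  then (m ∨ ¬r) forces r = False.
Set h = False.
  then (b ∨ h) forces b = True.
  then (g ∨ h ∨ m) forces g = True.
All clauses satisfied.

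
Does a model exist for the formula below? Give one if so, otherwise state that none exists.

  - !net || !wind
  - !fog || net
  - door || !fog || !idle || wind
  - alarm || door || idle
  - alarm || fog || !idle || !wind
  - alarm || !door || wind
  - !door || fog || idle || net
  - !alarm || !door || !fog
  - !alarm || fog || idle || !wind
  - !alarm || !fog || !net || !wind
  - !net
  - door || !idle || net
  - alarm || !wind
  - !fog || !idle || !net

fog: False, door: True, alarm: True, idle: True, net: False, wind: False

Unit clause (!net) forces net = False.
In (!fog || net) only !fog is left, so fog = False.
Set door = True.
  then (!door || fog || idle || net) forces idle = True.
Try alarm = False:
  (alarm || fog || !idle || !wind) forces wind = False.
  clause (alarm || !door || wind) is falsified — backtrack.
So alarm = True.
Set wind = False.
All clauses satisfied.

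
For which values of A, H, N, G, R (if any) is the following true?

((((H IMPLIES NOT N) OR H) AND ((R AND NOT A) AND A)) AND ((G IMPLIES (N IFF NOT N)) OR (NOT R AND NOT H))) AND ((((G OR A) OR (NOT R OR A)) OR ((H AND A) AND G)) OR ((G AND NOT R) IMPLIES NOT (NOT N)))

Unsatisfiable — no assignment works.

Case A = True: the conjunct NOT A is False.
Case A = False: the conjunct A is False.
Both cases fail — unsatisfiable.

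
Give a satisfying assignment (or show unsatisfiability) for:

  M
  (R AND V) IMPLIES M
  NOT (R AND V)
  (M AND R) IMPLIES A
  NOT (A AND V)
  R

A=T; M=T; V=F; R=T

Unit clause (M) forces M = True.
Unit clause (R) forces R = True.
In (NOT R OR NOT V) only NOT V is left, so V = False.
In (A OR NOT M OR NOT R) only A is left, so A = True.
Check each clause:
  (M): M holds.
  (R): R holds.
  (NOT R OR NOT V): NOT V holds.
  (NOT A OR NOT V): NOT V holds.
  (A OR NOT M OR NOT R): A holds.
  (M OR NOT R OR NOT V): M holds.
All clauses satisfied.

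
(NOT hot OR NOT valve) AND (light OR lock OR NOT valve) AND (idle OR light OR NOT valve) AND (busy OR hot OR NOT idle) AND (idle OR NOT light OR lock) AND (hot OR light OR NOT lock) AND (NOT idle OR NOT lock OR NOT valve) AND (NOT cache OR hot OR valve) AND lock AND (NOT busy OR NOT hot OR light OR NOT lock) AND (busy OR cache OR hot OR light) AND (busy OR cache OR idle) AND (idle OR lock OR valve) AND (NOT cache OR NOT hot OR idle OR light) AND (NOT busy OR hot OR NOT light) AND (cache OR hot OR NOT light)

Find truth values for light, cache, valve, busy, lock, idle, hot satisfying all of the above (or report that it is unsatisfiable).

light = True; cache = True; valve = True; busy = False; lock = True; idle = False; hot = False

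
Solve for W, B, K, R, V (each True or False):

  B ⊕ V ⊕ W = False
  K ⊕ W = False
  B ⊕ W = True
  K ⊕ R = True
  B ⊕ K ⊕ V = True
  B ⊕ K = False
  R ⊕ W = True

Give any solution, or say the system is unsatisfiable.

Adding constraints 1, 2, 5 mod 2: every variable appears an even number of times on the left, so the left side is 0.
But the right sides sum to 1 (mod 2). 0 ≠ 1 — the system is inconsistent.

Unsatisfiable — no assignment works.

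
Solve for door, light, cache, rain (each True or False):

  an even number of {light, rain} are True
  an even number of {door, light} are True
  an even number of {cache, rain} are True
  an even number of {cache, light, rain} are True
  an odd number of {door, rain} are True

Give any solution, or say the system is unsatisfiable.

Adding constraints 1, 2, 5 mod 2: every variable appears an even number of times on the left, so the left side is 0.
But the right sides sum to 1 (mod 2). 0 ≠ 1 — the system is inconsistent.

No satisfying assignment exists.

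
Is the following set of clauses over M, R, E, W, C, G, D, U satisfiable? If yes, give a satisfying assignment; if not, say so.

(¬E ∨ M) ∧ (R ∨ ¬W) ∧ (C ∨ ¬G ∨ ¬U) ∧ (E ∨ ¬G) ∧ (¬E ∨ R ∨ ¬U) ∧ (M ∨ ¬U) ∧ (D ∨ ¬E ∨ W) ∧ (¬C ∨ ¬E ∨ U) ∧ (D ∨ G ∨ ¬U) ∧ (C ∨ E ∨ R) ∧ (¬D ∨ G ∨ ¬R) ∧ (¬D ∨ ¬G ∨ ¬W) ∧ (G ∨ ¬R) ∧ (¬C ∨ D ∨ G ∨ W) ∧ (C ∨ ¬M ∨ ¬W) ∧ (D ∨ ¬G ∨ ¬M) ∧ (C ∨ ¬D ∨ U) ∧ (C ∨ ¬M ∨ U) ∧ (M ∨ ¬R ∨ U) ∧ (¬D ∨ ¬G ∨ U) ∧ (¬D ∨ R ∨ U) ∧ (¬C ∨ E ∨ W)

Set M = True.
Set R = True.
  then (G ∨ ¬R) forces G = True.
  then (D ∨ ¬G ∨ ¬M) forces D = True.
  then (¬D ∨ ¬G ∨ U) forces U = True.
  then (C ∨ ¬G ∨ ¬U) forces C = True.
  then (E ∨ ¬G) forces E = True.
  then (¬D ∨ ¬G ∨ ¬W) forces W = False.
All clauses satisfied.

M: True, R: True, E: True, W: False, C: True, G: True, D: True, U: True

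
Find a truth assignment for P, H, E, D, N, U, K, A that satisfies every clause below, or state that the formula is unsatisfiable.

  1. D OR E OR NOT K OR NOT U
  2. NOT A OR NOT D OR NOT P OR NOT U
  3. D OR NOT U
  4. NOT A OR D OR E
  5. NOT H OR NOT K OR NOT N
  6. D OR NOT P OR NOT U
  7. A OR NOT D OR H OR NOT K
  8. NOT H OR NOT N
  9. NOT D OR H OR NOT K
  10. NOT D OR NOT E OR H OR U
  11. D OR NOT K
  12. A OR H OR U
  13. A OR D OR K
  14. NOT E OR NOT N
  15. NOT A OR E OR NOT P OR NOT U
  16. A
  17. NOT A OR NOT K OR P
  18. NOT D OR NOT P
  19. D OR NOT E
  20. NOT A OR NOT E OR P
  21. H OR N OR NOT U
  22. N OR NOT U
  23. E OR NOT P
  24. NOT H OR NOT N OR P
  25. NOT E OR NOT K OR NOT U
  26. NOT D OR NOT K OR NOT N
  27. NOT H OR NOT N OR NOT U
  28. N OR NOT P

Unit clause (A) forces A = True.
Try P = True:
  (NOT D OR NOT P) forces D = False.
  (D OR NOT U) forces U = False.
  (NOT A OR D OR E) forces E = True.
  clause (D OR NOT E) is falsified — backtrack.
So P = False.
  then (NOT A OR NOT K OR P) forces K = False.
  then (NOT A OR NOT E OR P) forces E = False.
  then (NOT A OR D OR E) forces D = True.
Set H = False.
Set N = True.
Set U = False.
All clauses satisfied.

P: False, H: False, E: False, D: True, N: True, U: False, K: False, A: True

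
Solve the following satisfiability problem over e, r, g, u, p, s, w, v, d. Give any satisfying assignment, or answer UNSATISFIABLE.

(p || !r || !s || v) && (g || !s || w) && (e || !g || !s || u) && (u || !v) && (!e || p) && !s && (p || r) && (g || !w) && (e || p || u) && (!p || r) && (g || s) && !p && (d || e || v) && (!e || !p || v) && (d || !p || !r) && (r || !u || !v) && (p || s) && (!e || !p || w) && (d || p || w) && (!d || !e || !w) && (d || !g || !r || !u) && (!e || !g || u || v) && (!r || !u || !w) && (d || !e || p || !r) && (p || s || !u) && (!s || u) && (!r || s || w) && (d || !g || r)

Unsatisfiable — no assignment works.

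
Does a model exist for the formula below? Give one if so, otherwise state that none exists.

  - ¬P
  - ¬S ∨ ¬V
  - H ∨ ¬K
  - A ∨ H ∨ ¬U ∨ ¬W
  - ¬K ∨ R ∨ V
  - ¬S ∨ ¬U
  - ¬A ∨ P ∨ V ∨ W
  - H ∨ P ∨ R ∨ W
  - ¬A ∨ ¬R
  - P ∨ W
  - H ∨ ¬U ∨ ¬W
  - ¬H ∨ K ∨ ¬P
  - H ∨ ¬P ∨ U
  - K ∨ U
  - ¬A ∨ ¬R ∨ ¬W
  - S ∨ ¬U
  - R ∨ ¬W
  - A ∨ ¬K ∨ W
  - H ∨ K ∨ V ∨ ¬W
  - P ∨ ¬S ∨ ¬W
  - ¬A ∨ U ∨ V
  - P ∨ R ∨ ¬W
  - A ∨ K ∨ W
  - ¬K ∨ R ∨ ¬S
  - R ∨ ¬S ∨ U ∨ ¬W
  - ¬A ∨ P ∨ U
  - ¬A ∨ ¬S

V=F, W=T, R=T, H=T, K=T, U=F, S=F, A=F, P=F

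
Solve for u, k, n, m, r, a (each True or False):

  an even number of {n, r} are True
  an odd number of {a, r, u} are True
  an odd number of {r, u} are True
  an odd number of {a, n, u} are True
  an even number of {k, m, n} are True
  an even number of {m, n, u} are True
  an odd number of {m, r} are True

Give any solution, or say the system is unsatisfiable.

u = True, k = True, n = False, m = True, r = False, a = False

{n, r}: 0 true → even ✓
{a, r, u}: 1 true → odd ✓
{r, u}: 1 true → odd ✓
{a, n, u}: 1 true → odd ✓
{k, m, n}: 2 true → even ✓
{m, n, u}: 2 true → even ✓
{m, r}: 1 true → odd ✓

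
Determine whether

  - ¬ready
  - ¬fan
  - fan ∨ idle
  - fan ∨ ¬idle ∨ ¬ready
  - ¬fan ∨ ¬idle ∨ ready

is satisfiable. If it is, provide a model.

fan: False, idle: True, ready: False

Unit clause (¬ready) forces ready = False.
Unit clause (¬fan) forces fan = False.
In (fan ∨ idle) only idle is left, so idle = True.
All clauses satisfied.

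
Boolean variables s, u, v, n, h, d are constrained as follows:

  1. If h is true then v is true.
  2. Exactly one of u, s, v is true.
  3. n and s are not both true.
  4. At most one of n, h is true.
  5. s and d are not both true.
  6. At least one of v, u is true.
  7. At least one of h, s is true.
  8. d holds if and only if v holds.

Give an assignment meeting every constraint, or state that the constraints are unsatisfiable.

s = False; u = False; v = True; n = False; h = True; d = True

  (1) h=T ⇒ v: T ✓
  (2) {u, s, v}: 1 true — exactly one ✓
  (3) n=F, s=F — not both ✓
  (4) {n, h}: 1 true — at most one ✓
  (5) s=F, d=T — not both ✓
  (6) {v, u}: 1 true — at least one ✓
  (7) {h, s}: 1 true — at least one ✓
  (8) d=T, v=T — same ✓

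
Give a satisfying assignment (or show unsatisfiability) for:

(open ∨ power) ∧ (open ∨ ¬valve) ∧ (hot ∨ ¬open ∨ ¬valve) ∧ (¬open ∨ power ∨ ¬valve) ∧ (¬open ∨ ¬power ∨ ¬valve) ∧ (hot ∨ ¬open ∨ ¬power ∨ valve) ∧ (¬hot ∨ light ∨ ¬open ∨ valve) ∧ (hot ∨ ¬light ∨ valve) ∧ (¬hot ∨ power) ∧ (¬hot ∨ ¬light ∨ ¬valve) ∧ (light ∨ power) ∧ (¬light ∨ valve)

hot = True, light = False, valve = False, open = False, power = True

Set hot = True.
  then (¬hot ∨ power) forces power = True.
Try light = True:
  (¬hot ∨ ¬light ∨ ¬valve) forces valve = False.
  clause (¬light ∨ valve) is falsified — backtrack.
So light = False.
Try valve = True:
  (open ∨ ¬valve) forces open = True.
  clause (¬open ∨ ¬power ∨ ¬valve) is falsified — backtrack.
So valve = False.
  then (¬hot ∨ light ∨ ¬open ∨ valve) forces open = False.
All clauses satisfied.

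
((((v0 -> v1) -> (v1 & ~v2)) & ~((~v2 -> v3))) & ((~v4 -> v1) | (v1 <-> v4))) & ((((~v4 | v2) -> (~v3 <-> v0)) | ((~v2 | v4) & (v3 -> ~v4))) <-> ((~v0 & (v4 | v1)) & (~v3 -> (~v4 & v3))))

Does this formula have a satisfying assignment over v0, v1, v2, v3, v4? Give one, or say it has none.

The formula is unsatisfiable.

Case v3 = True: the conjunct ~((~v2 -> v3)) becomes ~((~v2 -> True)) = False.
Case v3 = False: the formula simplifies to ((((v0 -> v1) -> (v1 & ~v2)) & ~v2) & ((~v4 -> v1) | (v1 <-> v4))) & ~((((~v4 | v2) -> v0) | (~v2 | v4))).
  v2 = True: the conjunct ~v2 is False.
  v2 = False: the conjunct ~((((~v4 | v2) -> v0) | (~v2 | v4))) becomes ~(((~v4 -> v0) | True)) = False.
Both cases fail — unsatisfiable.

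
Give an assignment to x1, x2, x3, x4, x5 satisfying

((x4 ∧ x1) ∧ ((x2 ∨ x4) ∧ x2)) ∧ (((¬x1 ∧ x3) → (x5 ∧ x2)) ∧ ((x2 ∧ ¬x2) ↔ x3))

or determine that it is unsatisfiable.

x1=T; x2=T; x3=F; x4=T; x5=F

  (x4 ∧ x1) ∧ ((x2 ∨ x4) ∧ x2) = True
    x4 ∧ x1 = True
    (x2 ∨ x4) ∧ x2 = True
      x2 ∨ x4 = True
  ((¬x1 ∧ x3) → (x5 ∧ x2)) ∧ ((x2 ∧ ¬x2) ↔ x3) = True
    (¬x1 ∧ x3) → (x5 ∧ x2) = True
      ¬x1 ∧ x3 = False
        ¬x1 = False
      x5 ∧ x2 = False
    (x2 ∧ ¬x2) ↔ x3 = True
      x2 ∧ ¬x2 = False
        ¬x2 = False
Both conjuncts True, so the formula holds.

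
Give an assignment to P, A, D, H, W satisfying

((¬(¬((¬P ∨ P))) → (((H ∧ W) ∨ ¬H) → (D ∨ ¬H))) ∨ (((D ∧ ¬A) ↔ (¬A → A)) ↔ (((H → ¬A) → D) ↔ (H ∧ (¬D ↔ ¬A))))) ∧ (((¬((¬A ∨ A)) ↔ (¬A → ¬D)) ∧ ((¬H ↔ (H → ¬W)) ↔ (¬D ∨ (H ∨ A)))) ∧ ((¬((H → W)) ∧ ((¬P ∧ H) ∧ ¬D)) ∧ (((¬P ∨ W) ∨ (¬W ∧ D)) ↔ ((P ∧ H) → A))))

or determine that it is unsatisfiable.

Unsatisfiable — no assignment works.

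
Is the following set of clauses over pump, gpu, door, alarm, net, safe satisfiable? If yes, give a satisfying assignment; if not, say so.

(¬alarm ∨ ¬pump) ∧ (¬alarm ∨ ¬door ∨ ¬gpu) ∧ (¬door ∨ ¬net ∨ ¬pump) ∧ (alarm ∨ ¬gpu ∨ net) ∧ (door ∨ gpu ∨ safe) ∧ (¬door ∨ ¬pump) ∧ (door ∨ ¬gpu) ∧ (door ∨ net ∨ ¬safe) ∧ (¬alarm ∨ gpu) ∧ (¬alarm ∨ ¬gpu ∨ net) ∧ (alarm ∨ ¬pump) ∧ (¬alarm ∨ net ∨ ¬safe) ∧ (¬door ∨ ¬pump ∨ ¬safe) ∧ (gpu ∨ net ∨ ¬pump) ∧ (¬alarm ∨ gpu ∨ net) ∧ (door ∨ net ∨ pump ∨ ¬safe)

pump = False, gpu = False, door = True, alarm = False, net = False, safe = True

Try pump = True:
  (¬alarm ∨ ¬pump) forces alarm = False.
  clause (alarm ∨ ¬pump) is falsified — backtrack.
So pump = False.
Set gpu = False.
  then (¬alarm ∨ gpu) forces alarm = False.
Set door = True.
Set net = False.
Set safe = True.
All clauses satisfied.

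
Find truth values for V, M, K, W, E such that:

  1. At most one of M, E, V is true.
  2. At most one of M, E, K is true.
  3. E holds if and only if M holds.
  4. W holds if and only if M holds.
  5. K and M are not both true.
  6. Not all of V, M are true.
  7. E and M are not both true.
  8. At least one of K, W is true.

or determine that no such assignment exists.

V = False, M = False, K = True, W = False, E = False

  (1) {M, E, V}: 0 true — at most one ✓
  (2) {M, E, K}: 1 true — at most one ✓
  (3) E=F, M=F — same ✓
  (4) W=F, M=F — same ✓
  (5) K=T, M=F — not both ✓
  (6) {V, M}: 0/2 true — not all ✓
  (7) E=F, M=F — not both ✓
  (8) {K, W}: 1 true — at least one ✓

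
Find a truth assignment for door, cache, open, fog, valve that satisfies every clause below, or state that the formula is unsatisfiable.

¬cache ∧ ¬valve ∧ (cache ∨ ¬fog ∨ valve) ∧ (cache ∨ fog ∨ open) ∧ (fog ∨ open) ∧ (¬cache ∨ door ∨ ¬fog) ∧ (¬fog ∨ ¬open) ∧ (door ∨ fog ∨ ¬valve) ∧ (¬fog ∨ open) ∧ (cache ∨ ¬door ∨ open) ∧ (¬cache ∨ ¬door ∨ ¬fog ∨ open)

Unit clause (¬cache) forces cache = False.
Unit clause (¬valve) forces valve = False.
In (cache ∨ ¬fog ∨ valve) only ¬fog is left, so fog = False.
In (cache ∨ fog ∨ open) only open is left, so open = True.
Set door = True.
All clauses satisfied.

door = True, cache = False, open = True, fog = False, valve = False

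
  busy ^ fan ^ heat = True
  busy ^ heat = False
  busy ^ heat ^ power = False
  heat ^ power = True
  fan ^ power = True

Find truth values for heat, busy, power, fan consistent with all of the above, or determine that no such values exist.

heat = True, busy = True, power = False, fan = True

busy ^ fan ^ heat = T ^ T ^ T = True ✓
busy ^ heat = T ^ T = False ✓
busy ^ heat ^ power = T ^ T ^ F = False ✓
heat ^ power = T ^ F = True ✓
fan ^ power = T ^ F = True ✓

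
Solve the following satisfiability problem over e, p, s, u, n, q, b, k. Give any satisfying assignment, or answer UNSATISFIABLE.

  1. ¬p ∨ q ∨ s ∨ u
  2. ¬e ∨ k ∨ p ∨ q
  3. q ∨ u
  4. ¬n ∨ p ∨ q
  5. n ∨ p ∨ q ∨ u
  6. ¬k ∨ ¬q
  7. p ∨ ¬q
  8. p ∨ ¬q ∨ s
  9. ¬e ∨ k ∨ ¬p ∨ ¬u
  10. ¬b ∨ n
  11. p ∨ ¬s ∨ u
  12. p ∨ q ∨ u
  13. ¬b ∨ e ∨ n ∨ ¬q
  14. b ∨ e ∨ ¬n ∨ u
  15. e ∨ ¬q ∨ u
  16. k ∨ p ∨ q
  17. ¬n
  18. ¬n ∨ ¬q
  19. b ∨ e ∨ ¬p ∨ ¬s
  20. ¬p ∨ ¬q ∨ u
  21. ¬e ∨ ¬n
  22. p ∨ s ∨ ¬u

Unit clause (¬n) forces n = False.
In (¬b ∨ n) only ¬b is left, so b = False.
Set e = True.
Set p = True.
Set s = True.
Try u = False:
  (q ∨ u) forces q = True.
  clause (¬p ∨ ¬q ∨ u) is falsified — backtrack.
So u = True.
  then (¬e ∨ k ∨ ¬p ∨ ¬u) forces k = True.
  then (¬k ∨ ¬q) forces q = False.
All clauses satisfied.

e = True, p = True, s = True, u = True, n = False, q = False, b = False, k = True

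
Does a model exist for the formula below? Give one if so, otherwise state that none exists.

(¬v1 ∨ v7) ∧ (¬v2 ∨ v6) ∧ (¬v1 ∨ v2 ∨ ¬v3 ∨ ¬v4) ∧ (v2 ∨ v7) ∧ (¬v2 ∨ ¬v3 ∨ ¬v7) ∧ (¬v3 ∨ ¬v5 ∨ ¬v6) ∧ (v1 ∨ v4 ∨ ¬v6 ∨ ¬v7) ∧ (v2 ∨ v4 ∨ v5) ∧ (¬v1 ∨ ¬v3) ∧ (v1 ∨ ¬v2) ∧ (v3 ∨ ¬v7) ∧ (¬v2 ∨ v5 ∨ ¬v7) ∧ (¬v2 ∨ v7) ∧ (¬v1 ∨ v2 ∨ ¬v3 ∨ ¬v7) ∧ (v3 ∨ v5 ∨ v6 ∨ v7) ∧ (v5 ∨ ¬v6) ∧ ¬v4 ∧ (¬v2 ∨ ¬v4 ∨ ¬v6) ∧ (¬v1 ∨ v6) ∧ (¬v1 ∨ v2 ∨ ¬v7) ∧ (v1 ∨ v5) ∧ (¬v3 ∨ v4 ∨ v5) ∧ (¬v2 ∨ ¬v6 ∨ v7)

v1=F; v2=F; v3=T; v4=F; v5=T; v6=F; v7=T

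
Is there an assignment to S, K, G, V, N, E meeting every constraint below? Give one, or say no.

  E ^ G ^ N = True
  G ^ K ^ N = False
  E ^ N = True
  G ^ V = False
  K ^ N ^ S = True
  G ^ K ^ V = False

S=T, K=F, G=F, V=F, N=F, E=T

E ^ G ^ N = T ^ F ^ F = True ✓
G ^ K ^ N = F ^ F ^ F = False ✓
E ^ N = T ^ F = True ✓
G ^ V = F ^ F = False ✓
K ^ N ^ S = F ^ F ^ T = True ✓
G ^ K ^ V = F ^ F ^ F = False ✓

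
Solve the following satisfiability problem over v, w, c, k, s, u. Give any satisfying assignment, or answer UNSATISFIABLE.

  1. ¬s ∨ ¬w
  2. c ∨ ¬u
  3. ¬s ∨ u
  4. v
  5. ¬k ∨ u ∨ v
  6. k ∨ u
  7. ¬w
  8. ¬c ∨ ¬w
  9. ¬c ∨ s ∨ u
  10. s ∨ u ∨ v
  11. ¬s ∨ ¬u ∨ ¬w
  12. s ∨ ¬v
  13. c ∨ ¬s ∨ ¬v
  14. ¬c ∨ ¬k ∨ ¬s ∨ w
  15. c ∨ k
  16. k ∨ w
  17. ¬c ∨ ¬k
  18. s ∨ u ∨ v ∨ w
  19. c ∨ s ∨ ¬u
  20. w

Case w = True:
  Clause (¬w) is falsified — contradiction.
Case w = False:
  Clause (w) is falsified — contradiction.
Both cases fail, so the formula is unsatisfiable.

No satisfying assignment exists.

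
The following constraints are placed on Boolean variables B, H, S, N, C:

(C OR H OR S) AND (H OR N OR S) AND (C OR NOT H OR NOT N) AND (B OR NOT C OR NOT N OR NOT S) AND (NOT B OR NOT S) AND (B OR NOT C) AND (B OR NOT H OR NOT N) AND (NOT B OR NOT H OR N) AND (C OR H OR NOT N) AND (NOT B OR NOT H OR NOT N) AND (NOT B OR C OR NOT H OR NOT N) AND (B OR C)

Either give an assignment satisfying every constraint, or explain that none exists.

B=T; H=F; S=F; N=T; C=T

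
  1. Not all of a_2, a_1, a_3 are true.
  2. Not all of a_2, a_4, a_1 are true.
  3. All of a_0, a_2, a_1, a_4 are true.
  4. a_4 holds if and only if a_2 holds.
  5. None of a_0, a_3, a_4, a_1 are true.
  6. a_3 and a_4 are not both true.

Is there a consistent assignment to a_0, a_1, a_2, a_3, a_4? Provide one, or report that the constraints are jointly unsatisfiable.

No satisfying assignment exists.

Case a_0 = True:
  Constraint (5) is violated (a_0=T) — contradiction.
Case a_0 = False:
  Constraint (3) is violated (a_0=F) — contradiction.
Both cases fail — unsatisfiable.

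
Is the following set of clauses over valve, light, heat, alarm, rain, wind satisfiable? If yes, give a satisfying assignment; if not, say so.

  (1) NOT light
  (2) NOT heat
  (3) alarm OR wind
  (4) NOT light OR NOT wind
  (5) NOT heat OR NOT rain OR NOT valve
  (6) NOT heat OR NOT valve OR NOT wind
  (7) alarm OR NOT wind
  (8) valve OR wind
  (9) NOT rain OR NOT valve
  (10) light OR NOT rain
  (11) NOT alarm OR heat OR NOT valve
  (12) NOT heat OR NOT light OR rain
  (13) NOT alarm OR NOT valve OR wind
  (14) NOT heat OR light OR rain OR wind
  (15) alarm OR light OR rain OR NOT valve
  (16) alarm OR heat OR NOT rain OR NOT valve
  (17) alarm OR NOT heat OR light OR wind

valve=F, light=F, heat=F, alarm=T, rain=F, wind=T

Unit clause (NOT light) forces light = False.
Unit clause (NOT heat) forces heat = False.
In (light OR NOT rain) only NOT rain is left, so rain = False.
Set valve = False.
  then (valve OR wind) forces wind = True.
  then (alarm OR NOT wind) forces alarm = True.
All clauses satisfied.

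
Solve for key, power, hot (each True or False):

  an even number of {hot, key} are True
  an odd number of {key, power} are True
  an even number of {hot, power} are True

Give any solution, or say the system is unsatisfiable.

Unsatisfiable — no assignment works.

Adding constraints 1, 2, 3 mod 2: every variable appears an even number of times on the left, so the left side is 0.
But the right sides sum to 1 (mod 2). 0 ≠ 1 — the system is inconsistent.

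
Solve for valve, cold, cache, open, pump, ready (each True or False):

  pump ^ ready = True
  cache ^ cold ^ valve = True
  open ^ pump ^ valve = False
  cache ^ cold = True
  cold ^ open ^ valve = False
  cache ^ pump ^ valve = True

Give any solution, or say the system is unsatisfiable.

valve = False, cold = False, cache = True, open = False, pump = False, ready = True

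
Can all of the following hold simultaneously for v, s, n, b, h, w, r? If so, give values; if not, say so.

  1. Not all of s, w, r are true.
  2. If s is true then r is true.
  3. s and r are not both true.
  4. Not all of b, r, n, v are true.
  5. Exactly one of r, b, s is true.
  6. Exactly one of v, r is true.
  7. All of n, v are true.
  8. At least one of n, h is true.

v = True; s = False; n = True; b = True; h = False; w = False; r = False

  (1) {s, w, r}: 0/3 true — not all ✓
  (2) s=F ⇒ r: vacuous ✓
  (3) s=F, r=F — not both ✓
  (4) {b, r, n, v}: 3/4 true — not all ✓
  (5) {r, b, s}: 1 true — exactly one ✓
  (6) {v, r}: 1 true — exactly one ✓
  (7) {n, v}: all 2 true ✓
  (8) {n, h}: 1 true — at least one ✓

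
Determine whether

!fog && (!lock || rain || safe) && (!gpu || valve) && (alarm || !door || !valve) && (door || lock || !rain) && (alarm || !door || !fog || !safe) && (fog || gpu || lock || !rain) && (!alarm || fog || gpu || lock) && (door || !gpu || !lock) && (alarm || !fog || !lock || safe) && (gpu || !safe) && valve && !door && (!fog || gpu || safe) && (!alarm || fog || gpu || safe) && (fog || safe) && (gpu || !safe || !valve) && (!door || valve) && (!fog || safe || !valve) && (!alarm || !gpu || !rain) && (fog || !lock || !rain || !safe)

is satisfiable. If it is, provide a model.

Unit clause (!fog) forces fog = False.
Unit clause (valve) forces valve = True.
Unit clause (!door) forces door = False.
In (fog || safe) only safe is left, so safe = True.
In (gpu || !safe || !valve) only gpu is left, so gpu = True.
In (door || !gpu || !lock) only !lock is left, so lock = False.
In (door || lock || !rain) only !rain is left, so rain = False.
Set alarm = True.
All clauses satisfied.

fog = False, door = False, rain = False, alarm = True, lock = False, valve = True, gpu = True, safe = True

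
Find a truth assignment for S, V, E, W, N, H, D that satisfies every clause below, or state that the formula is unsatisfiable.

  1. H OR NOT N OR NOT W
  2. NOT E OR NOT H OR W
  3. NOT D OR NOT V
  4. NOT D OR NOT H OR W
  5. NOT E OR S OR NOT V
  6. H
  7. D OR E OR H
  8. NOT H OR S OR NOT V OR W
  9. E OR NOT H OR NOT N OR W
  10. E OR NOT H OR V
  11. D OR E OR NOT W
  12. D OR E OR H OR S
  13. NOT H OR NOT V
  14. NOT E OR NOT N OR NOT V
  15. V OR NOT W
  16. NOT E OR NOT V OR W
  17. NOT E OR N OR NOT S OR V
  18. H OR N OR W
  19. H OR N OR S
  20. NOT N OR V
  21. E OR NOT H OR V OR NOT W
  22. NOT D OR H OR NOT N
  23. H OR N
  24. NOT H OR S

Unsatisfiable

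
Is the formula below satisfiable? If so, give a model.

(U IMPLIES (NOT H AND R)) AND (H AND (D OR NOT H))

U = False, H = True, D = True, R = True

  U IMPLIES (NOT H AND R) = True
    NOT H AND R = False
      NOT H = False
  H AND (D OR NOT H) = True
    D OR NOT H = True
      NOT H = False
Both conjuncts True, so the formula holds.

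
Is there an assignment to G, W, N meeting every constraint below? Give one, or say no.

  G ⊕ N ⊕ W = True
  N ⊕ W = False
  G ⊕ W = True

G=T, W=F, N=F

G ⊕ N ⊕ W = T ⊕ F ⊕ F = True ✓
N ⊕ W = F ⊕ F = False ✓
G ⊕ W = T ⊕ F = True ✓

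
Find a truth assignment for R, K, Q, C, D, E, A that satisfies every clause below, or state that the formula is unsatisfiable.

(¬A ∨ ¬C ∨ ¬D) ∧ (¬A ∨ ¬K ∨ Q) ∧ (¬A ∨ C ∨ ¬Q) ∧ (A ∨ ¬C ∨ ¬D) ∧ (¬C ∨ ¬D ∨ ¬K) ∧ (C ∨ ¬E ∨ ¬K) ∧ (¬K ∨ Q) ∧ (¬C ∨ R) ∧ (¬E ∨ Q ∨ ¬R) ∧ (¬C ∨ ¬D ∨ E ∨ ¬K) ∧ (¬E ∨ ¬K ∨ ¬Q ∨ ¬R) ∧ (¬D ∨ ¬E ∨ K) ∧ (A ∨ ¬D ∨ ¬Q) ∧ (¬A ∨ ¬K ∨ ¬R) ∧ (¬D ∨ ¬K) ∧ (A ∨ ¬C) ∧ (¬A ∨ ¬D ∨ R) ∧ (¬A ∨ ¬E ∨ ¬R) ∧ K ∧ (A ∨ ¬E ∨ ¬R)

R: False; K: True; Q: True; C: False; D: False; E: False; A: False

Unit clause (K) forces K = True.
In (¬K ∨ Q) only Q is left, so Q = True.
In (¬D ∨ ¬K) only ¬D is left, so D = False.
Set R = False.
  then (¬C ∨ R) forces C = False.
  then (¬A ∨ C ∨ ¬Q) forces A = False.
  then (C ∨ ¬E ∨ ¬K) forces E = False.
All clauses satisfied.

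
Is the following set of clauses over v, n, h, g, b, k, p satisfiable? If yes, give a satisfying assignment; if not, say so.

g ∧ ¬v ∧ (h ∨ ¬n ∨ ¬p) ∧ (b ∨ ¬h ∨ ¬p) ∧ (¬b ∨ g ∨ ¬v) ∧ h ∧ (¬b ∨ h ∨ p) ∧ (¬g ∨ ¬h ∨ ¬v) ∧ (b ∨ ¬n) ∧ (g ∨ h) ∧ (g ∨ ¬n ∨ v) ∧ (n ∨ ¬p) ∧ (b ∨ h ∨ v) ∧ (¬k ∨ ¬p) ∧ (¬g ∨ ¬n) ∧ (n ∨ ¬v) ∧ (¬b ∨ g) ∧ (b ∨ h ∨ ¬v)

Unit clause (g) forces g = True.
Unit clause (¬v) forces v = False.
Unit clause (h) forces h = True.
In (¬g ∨ ¬n) only ¬n is left, so n = False.
In (n ∨ ¬p) only ¬p is left, so p = False.
Set b = True.
Set k = False.
All clauses satisfied.

v = False, n = False, h = True, g = True, b = True, k = False, p = False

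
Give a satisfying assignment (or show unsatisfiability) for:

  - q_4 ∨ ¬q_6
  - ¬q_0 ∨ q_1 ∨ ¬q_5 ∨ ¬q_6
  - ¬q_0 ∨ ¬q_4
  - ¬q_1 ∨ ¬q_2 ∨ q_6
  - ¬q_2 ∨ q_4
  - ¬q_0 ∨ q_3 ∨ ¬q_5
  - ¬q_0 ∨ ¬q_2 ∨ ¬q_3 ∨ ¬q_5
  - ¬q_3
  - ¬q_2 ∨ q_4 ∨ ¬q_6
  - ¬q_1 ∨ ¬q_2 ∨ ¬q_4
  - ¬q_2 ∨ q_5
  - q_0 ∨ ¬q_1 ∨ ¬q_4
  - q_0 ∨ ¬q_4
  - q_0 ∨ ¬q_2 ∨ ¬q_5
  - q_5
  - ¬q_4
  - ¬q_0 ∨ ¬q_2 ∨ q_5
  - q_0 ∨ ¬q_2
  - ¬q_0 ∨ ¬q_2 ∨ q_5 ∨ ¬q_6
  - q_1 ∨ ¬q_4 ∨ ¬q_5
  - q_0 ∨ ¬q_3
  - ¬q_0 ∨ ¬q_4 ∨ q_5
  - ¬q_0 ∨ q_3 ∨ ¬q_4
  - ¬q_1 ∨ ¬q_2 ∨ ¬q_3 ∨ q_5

Unit clause (¬q_3) forces q_3 = False.
Unit clause (q_5) forces q_5 = True.
Unit clause (¬q_4) forces q_4 = False.
In (q_4 ∨ ¬q_6) only ¬q_6 is left, so q_6 = False.
In (¬q_2 ∨ q_4) only ¬q_2 is left, so q_2 = False.
In (¬q_0 ∨ q_3 ∨ ¬q_5) only ¬q_0 is left, so q_0 = False.
Set q_1 = False.
All clauses satisfied.

q_0: False, q_1: False, q_2: False, q_3: False, q_4: False, q_5: True, q_6: False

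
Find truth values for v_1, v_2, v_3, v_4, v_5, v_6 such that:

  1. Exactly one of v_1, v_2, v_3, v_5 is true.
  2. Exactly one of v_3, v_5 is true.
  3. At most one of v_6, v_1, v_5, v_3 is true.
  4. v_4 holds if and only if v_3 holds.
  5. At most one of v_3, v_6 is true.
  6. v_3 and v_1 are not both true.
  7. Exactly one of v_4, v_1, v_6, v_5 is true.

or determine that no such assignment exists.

v_1 = False, v_2 = False, v_3 = False, v_4 = False, v_5 = True, v_6 = False

  (1) {v_1, v_2, v_3, v_5}: 1 true — exactly one ✓
  (2) {v_3, v_5}: 1 true — exactly one ✓
  (3) {v_6, v_1, v_5, v_3}: 1 true — at most one ✓
  (4) v_4=F, v_3=F — same ✓
  (5) {v_3, v_6}: 0 true — at most one ✓
  (6) v_3=F, v_1=F — not both ✓
  (7) {v_4, v_1, v_6, v_5}: 1 true — exactly one ✓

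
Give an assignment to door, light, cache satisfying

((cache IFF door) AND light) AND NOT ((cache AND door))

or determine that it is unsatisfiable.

door = False, light = True, cache = False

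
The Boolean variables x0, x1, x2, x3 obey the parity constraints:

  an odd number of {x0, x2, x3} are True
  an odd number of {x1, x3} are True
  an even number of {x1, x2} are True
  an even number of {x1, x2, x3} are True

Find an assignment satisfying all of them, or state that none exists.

x0 = False, x1 = True, x2 = True, x3 = False

{x0, x2, x3}: 1 true → odd ✓
{x1, x3}: 1 true → odd ✓
{x1, x2}: 2 true → even ✓
{x1, x2, x3}: 2 true → even ✓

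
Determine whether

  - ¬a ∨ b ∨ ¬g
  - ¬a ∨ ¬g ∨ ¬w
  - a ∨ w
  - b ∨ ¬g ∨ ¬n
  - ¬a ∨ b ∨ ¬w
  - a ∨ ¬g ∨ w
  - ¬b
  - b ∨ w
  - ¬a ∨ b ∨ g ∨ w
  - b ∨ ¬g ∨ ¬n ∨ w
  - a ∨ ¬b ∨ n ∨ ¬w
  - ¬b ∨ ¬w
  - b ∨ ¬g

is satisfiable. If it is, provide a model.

Unit clause (¬b) forces b = False.
In (b ∨ w) only w is left, so w = True.
In (b ∨ ¬g) only ¬g is left, so g = False.
In (¬a ∨ b ∨ ¬w) only ¬a is left, so a = False.
Set n = True.
All clauses satisfied.

n=T, a=F, g=F, w=T, b=F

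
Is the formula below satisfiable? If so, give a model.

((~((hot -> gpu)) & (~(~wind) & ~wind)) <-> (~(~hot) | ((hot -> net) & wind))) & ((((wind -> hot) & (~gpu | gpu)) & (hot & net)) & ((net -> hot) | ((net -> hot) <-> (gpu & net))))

Case hot = True: the formula simplifies to (~gpu & (~(~wind) & ~wind)) & ((~gpu | gpu) & net).
  wind = True: the conjunct ~wind is False.
  wind = False: the conjunct ~(~wind) becomes ~(~False) = False.
Case hot = False: the conjunct hot is False.
Both cases fail — unsatisfiable.

UNSATISFIABLE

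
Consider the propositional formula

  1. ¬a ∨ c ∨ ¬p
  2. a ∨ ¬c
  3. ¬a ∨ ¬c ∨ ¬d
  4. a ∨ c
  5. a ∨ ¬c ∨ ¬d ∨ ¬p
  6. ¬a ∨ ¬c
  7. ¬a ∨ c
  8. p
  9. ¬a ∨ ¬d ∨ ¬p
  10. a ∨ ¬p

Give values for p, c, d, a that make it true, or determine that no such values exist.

Case p = True:
  (a ∨ ¬p) forces a = True.
  (¬a ∨ c ∨ ¬p) forces c = True.
  Clause (¬a ∨ ¬c) is falsified — contradiction.
Case p = False:
  Clause (p) is falsified — contradiction.
Both cases fail, so the formula is unsatisfiable.

Unsatisfiable — no assignment works.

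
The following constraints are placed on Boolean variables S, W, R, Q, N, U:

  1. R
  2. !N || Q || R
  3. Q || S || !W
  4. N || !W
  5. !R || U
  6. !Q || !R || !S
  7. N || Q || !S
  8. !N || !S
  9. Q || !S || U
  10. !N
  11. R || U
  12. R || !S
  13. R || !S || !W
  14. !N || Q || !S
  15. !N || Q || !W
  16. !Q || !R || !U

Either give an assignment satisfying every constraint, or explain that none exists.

Unit clause (R) forces R = True.
In (!R || U) only U is left, so U = True.
Unit clause (!N) forces N = False.
In (!Q || !R || !U) only !Q is left, so Q = False.
In (N || !W) only !W is left, so W = False.
In (N || Q || !S) only !S is left, so S = False.
All clauses satisfied.

S: False, W: False, R: True, Q: False, N: False, U: True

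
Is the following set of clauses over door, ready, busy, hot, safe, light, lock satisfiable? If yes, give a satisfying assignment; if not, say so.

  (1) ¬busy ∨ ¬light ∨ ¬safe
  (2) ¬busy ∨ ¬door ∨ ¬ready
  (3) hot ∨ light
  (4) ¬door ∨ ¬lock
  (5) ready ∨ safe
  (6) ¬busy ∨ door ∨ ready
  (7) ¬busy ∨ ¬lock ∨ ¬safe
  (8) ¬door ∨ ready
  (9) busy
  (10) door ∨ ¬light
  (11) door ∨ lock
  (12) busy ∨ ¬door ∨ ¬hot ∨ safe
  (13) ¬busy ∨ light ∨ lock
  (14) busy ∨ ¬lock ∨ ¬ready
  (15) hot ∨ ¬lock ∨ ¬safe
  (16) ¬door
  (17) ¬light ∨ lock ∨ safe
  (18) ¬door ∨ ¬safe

door: False, ready: True, busy: True, hot: True, safe: False, light: False, lock: True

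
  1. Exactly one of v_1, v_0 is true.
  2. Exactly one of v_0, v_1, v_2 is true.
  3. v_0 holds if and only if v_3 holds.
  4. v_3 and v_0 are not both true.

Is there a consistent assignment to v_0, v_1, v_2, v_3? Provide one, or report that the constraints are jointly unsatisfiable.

v_0=F; v_1=T; v_2=F; v_3=F

  (1) {v_1, v_0}: 1 true — exactly one ✓
  (2) {v_0, v_1, v_2}: 1 true — exactly one ✓
  (3) v_0=F, v_3=F — same ✓
  (4) v_3=F, v_0=F — not both ✓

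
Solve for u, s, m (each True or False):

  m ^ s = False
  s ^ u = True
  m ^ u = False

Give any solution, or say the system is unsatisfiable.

Adding constraints 1, 2, 3 mod 2: every variable appears an even number of times on the left, so the left side is 0.
But the right sides sum to 1 (mod 2). 0 ≠ 1 — the system is inconsistent.

No satisfying assignment exists.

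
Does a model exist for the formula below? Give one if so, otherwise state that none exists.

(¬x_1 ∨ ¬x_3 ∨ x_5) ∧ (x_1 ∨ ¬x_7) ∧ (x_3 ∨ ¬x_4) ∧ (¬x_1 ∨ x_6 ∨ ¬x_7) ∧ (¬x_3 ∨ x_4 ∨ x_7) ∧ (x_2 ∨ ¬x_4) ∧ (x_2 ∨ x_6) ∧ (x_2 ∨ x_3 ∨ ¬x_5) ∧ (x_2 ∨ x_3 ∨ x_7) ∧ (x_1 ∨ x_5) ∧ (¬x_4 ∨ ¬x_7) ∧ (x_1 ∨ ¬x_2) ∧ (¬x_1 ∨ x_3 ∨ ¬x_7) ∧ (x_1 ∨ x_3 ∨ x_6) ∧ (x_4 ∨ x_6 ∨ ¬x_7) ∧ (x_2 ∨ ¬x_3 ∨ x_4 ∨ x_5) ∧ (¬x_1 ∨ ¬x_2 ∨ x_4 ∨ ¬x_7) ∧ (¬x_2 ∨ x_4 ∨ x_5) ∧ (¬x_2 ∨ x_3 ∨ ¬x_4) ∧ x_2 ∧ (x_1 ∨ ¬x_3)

x_1: True, x_2: True, x_3: False, x_4: False, x_5: True, x_6: False, x_7: False

Unit clause (x_2) forces x_2 = True.
In (x_1 ∨ ¬x_2) only x_1 is left, so x_1 = True.
Set x_3 = False.
  then (x_3 ∨ ¬x_4) forces x_4 = False.
  then (¬x_1 ∨ x_3 ∨ ¬x_7) forces x_7 = False.
  then (¬x_2 ∨ x_4 ∨ x_5) forces x_5 = True.
Set x_6 = False.
All clauses satisfied.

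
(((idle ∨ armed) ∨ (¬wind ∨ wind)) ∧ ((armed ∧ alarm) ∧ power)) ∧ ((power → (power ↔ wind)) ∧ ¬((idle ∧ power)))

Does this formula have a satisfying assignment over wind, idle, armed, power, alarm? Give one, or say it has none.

wind = True; idle = False; armed = True; power = True; alarm = True

  ((idle ∨ armed) ∨ (¬wind ∨ wind)) ∧ ((armed ∧ alarm) ∧ power) = True
    (idle ∨ armed) ∨ (¬wind ∨ wind) = True
      idle ∨ armed = True
      ¬wind ∨ wind = True
        ¬wind = False
    (armed ∧ alarm) ∧ power = True
      armed ∧ alarm = True
  (power → (power ↔ wind)) ∧ ¬((idle ∧ power)) = True
    power → (power ↔ wind) = True
      power ↔ wind = True
    ¬((idle ∧ power)) = True
      idle ∧ power = False
Both conjuncts True, so the formula holds.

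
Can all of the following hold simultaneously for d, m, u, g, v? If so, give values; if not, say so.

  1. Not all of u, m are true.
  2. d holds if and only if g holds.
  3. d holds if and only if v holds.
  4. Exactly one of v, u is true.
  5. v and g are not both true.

d = False, m = False, u = True, g = False, v = False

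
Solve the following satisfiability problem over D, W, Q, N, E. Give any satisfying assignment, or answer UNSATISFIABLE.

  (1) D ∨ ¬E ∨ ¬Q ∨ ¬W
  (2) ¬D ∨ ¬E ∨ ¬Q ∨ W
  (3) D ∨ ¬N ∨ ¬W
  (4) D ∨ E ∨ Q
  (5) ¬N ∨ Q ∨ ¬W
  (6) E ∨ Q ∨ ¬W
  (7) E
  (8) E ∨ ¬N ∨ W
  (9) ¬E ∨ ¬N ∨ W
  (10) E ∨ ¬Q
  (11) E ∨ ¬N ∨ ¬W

Unit clause (E) forces E = True.
Set D = True.
Set W = False.
  then (¬D ∨ ¬E ∨ ¬Q ∨ W) forces Q = False.
  then (¬E ∨ ¬N ∨ W) forces N = False.
All clauses satisfied.

D=T; W=F; Q=F; N=F; E=T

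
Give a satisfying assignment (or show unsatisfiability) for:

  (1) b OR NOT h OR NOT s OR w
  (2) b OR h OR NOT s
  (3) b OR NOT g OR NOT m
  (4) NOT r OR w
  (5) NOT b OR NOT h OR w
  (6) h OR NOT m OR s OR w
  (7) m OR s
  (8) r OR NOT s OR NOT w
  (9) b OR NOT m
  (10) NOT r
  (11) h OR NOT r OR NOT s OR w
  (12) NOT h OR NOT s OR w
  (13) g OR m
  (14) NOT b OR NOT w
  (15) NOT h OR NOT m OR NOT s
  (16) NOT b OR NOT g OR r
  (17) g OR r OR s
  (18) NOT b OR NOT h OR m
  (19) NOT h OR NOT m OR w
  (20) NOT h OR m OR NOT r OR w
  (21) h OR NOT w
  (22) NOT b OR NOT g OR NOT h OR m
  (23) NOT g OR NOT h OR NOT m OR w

m = True, b = True, g = False, h = False, w = False, r = False, s = True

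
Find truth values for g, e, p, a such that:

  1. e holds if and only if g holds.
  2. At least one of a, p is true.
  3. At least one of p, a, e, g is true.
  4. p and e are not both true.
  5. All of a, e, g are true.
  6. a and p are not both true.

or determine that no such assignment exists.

g = True, e = True, p = False, a = True

  (1) e=T, g=T — same ✓
  (2) {a, p}: 1 true — at least one ✓
  (3) {p, a, e, g}: 3 true — at least one ✓
  (4) p=F, e=T — not both ✓
  (5) {a, e, g}: all 3 true ✓
  (6) a=T, p=F — not both ✓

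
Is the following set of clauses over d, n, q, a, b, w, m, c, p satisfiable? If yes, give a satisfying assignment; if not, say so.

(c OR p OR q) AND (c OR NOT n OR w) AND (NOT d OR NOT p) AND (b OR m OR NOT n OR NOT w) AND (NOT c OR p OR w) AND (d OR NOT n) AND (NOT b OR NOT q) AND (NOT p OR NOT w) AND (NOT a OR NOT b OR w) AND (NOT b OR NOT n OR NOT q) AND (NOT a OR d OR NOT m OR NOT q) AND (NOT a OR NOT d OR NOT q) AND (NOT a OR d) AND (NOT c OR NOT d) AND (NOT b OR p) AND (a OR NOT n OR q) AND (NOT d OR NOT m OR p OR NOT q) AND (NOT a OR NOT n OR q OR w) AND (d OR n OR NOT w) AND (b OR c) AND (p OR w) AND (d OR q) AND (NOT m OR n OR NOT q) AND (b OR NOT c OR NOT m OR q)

d: False, n: False, q: True, a: False, b: False, w: False, m: False, c: True, p: True

Try d = True:
  (NOT d OR NOT p) forces p = False.
  (NOT c OR NOT d) forces c = False.
  (c OR p OR q) forces q = True.
  (NOT b OR NOT q) forces b = False.
  clause (b OR c) is falsified — backtrack.
So d = False.
  then (d OR NOT n) forces n = False.
  then (NOT a OR d) forces a = False.
  then (d OR n OR NOT w) forces w = False.
  then (p OR w) forces p = True.
  then (d OR q) forces q = True.
  then (NOT m OR n OR NOT q) forces m = False.
  then (NOT b OR NOT q) forces b = False.
  then (b OR c) forces c = True.
All clauses satisfied.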